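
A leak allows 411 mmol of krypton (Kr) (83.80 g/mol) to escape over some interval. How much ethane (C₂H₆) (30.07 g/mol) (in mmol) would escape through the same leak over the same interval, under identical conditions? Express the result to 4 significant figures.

Graham's law gives rate_C₂H₆/rate_Kr = √(M_Kr/M_C₂H₆) = √(83.80/30.07) = √2.787 = 1.669.
So the amount for C₂H₆ is 411 × 1.669 = 686.1 mmol.

686.1 mmol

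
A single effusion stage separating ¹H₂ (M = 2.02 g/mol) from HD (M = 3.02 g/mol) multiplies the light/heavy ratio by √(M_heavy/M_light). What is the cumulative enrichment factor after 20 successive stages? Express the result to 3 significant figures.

55.8

After 20 stages the ratio has grown by (√(3.02/2.02))^20 = (3.02/2.02)^(20/2).
= 1.49505^10 = 55.8.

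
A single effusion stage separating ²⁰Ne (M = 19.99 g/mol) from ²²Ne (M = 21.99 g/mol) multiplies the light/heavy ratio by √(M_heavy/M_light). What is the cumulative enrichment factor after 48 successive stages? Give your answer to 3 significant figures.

9.86

After 48 stages the ratio has grown by (√(21.99/19.99))^48 = (21.99/19.99)^(48/2).
= 1.10005^24 = 9.86.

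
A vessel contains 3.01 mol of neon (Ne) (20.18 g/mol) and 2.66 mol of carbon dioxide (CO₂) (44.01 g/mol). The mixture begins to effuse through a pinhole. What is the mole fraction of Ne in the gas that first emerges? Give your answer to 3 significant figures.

0.626

The effusion rate of species i is ∝ p_i/√M_i ∝ n_i/√M_i.
x_Ne(eff) = (n_Ne/√M_Ne) / (n_Ne/√M_Ne + n_CO₂/√M_CO₂)
= (3.01/√20.18) / (3.01/√20.18 + 2.66/√44.01) = 0.6700/(0.6700 + 0.4010) = 0.626.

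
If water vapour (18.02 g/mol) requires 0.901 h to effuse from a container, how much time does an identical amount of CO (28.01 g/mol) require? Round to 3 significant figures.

1.12 h

From Graham's law, t_CO/t_H₂O = √(M_CO/M_H₂O) = √(28.01/18.02) = √1.554 = 1.247.
So the time for CO is 0.901 × 1.247 = 1.12 h.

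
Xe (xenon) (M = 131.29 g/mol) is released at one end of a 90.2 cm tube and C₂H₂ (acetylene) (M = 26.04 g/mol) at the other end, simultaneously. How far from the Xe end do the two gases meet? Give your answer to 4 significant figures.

In equal time, each gas travels a distance ∝ its rate ∝ 1/√M, so d_Xe/d_C₂H₂ = √(M_C₂H₂/M_Xe) = √(26.04/131.29) = 0.4454.
With d_Xe + d_C₂H₂ = 90.2 cm, d_C₂H₂ = 90.2/(1 + 0.4454) = 62.41 cm.
d_Xe = 90.2 − 62.41 = 27.79 cm.

27.79 cm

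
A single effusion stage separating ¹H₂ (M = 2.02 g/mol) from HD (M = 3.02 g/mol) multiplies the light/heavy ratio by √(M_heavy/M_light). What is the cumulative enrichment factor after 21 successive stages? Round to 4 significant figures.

Each stage multiplies the ratio by α = √(3.02/2.02), so after 21 stages the overall factor is α^21 = (3.02/2.02)^(21/2).
= 1.49505^(21/2) = 68.22.

68.22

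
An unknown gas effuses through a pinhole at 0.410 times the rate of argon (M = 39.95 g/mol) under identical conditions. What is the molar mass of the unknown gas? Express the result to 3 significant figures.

238 g/mol

Using Graham's law: rate_X/rate_Ar = √(M_Ar/M_X).
0.410 = √(39.95/M_X)
M_X = 39.95 / 0.410² = 39.95 / 0.1681 = 238 g/mol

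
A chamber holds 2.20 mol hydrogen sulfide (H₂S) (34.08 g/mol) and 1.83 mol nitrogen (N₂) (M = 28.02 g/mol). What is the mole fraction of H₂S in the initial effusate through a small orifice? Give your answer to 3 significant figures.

Rate_i ∝ x_i/√M_i (Graham's law weighted by mole fraction), so the effusate composition follows n_i/√M_i.
So x_H₂S in the escaping gas = (n_H₂S/√M_H₂S) / Σ(n_i/√M_i)
= (2.20/√34.08) / (2.20/√34.08 + 1.83/√28.02) = 0.3769/(0.3769 + 0.3457) = 0.522.

0.522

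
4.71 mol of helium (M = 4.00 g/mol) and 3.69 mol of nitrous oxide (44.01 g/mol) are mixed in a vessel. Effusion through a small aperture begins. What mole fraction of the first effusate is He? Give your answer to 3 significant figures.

0.809

Rate_i ∝ x_i/√M_i (Graham's law weighted by mole fraction), so the effusate composition follows n_i/√M_i.
So x_He in the escaping gas = (n_He/√M_He) / Σ(n_i/√M_i)
= (4.71/√4.00) / (4.71/√4.00 + 3.69/√44.01) = 2.355/(2.355 + 0.5562) = 0.809.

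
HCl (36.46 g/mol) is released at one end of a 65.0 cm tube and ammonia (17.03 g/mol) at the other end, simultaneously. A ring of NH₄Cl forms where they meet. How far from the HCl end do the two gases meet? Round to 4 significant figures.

The fronts meet when d_HCl + d_NH₃ = L with d_HCl/d_NH₃ = √(M_NH₃/M_HCl) (Graham's law). Here √(M_NH₃/M_HCl) = √(17.03/36.46) = 0.6834.
With d_HCl + d_NH₃ = 65.0 cm, d_NH₃ = 65.0/(1 + 0.6834) = 38.61 cm.
d_HCl = 65.0 − 38.61 = 26.39 cm.

26.39 cm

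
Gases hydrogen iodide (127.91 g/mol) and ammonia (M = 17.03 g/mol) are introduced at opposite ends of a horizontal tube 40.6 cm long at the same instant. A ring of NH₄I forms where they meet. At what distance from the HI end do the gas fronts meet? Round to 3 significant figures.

10.9 cm

Distances travelled in equal time are proportional to diffusion rates, so d_HI/d_NH₃ = √(M_NH₃/M_HI) = √(17.03/127.91) = 0.3649.
With d_HI + d_NH₃ = 40.6 cm, d_NH₃ = 40.6/(1 + 0.3649) = 29.75 cm.
d_HI = 40.6 − 29.75 = 10.9 cm.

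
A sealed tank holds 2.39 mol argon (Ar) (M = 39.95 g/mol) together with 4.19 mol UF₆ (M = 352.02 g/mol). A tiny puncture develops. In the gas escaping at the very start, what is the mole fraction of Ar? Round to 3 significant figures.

0.629

Each component's effusion rate ∝ (its partial pressure)·(1/√M) ∝ n_i/√M_i.
So x_Ar in the escaping gas = (n_Ar/√M_Ar) / Σ(n_i/√M_i)
= (2.39/√39.95) / (2.39/√39.95 + 4.19/√352.02) = 0.3781/(0.3781 + 0.2233) = 0.629.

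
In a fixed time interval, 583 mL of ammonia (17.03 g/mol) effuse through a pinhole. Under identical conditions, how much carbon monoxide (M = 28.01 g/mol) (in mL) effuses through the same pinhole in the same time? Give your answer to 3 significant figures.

455 mL

From Graham's law, rate_CO/rate_NH₃ = √(M_NH₃/M_CO) = √(17.03/28.01) = √0.6080 = 0.7797.
So the volume for CO is 583 × 0.7797 = 455 mL.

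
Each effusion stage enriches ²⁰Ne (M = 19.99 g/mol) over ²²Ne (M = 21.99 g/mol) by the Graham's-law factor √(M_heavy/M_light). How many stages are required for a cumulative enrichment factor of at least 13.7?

55

Per stage α = (21.99/19.99)^(1/2) = 1.10005^0.5, giving ln α = 0.04768.
Need α^N ≥ 13.7 ⇒ N ≥ ln(13.7) / ln α = 2.617 / 0.04768 = 54.90.
Rounding up, N = 55 stages.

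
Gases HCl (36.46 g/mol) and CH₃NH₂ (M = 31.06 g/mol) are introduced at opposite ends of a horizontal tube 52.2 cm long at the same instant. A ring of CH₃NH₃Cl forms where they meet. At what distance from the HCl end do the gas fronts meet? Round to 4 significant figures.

25.05 cm

The fronts meet when d_HCl + d_CH₃NH₂ = L with d_HCl/d_CH₃NH₂ = √(M_CH₃NH₂/M_HCl) (Graham's law). Here √(M_CH₃NH₂/M_HCl) = √(31.06/36.46) = 0.9230.
With d_HCl + d_CH₃NH₂ = 52.2 cm, d_CH₃NH₂ = 52.2/(1 + 0.9230) = 27.15 cm.
d_HCl = 52.2 − 27.15 = 25.05 cm.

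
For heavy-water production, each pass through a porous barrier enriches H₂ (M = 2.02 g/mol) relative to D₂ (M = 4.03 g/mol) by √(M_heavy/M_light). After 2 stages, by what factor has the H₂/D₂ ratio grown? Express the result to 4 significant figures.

After 2 stages the ratio has grown by (√(4.03/2.02))^2 = (4.03/2.02)^(2/2).
= 1.99505^1 = 1.995.

1.995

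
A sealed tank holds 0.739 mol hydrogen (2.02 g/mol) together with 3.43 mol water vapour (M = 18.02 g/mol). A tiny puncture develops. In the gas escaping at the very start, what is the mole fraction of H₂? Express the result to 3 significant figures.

Rate_i ∝ x_i/√M_i (Graham's law weighted by mole fraction), so the effusate composition follows n_i/√M_i.
Mole fraction of H₂ in the effusate = (n_H₂/√M_H₂) / (n_H₂/√M_H₂ + n_H₂O/√M_H₂O)
= (0.739/√2.02) / (0.739/√2.02 + 3.43/√18.02) = 0.5200/(0.5200 + 0.8080) = 0.392.

0.392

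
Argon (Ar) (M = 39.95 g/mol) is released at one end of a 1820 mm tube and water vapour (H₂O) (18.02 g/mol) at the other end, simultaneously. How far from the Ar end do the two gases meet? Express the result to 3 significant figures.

731 mm

The fronts meet when d_Ar + d_H₂O = L with d_Ar/d_H₂O = √(M_H₂O/M_Ar) (Graham's law). Here √(M_H₂O/M_Ar) = √(18.02/39.95) = 0.6716.
With d_Ar + d_H₂O = 1820 mm, d_H₂O = 1820/(1 + 0.6716) = 1089 mm.
d_Ar = 1820 − 1089 = 731 mm.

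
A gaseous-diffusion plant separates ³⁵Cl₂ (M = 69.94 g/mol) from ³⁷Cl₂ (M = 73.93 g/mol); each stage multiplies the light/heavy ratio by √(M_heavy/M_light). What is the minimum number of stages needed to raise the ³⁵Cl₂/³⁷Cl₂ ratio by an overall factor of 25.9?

118

Single-stage factor α = √(73.93/69.94), so ln α = ½ ln(1.05705) = 0.02774.
Need α^N ≥ 25.9 ⇒ N ≥ ln(25.9) / ln α = 3.254 / 0.02774 = 117.31.
So at least 118 stages are needed.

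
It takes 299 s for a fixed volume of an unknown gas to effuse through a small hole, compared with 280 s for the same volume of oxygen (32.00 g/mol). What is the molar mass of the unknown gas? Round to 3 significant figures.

Since effusion rate ∝ 1/√M, t_X/t_O₂ = √(M_X/M_O₂).
299/280 = 1.068 = √(M_X/32.00)
M_X = 32.00 × 1.068² = 32.00 × 1.140 = 36.5 g/mol

36.5 g/mol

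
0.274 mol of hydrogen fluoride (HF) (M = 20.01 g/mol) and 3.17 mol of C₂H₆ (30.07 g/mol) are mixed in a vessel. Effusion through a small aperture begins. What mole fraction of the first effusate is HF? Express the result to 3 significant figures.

Each component's effusion rate ∝ (its partial pressure)·(1/√M) ∝ n_i/√M_i.
Mole fraction of HF in the effusate = (n_HF/√M_HF) / (n_HF/√M_HF + n_C₂H₆/√M_C₂H₆)
= (0.274/√20.01) / (0.274/√20.01 + 3.17/√30.07) = 0.06125/(0.06125 + 0.5781) = 0.0958.

0.0958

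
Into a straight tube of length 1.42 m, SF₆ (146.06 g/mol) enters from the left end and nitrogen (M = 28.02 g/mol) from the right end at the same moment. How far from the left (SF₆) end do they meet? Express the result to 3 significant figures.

0.433 m

Graham's law gives d_SF₆/d_N₂ = rate_SF₆/rate_N₂ = √(M_N₂/M_SF₆) = √(28.02/146.06) = 0.4380.
With d_SF₆ + d_N₂ = 1.42 m, d_N₂ = 1.42/(1 + 0.4380) = 0.9875 m.
d_SF₆ = 1.42 − 0.9875 = 0.433 m.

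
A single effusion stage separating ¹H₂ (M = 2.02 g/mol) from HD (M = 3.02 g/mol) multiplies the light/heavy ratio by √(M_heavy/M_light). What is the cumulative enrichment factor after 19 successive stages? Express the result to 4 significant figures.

45.63

After 19 stages the ratio has grown by (√(3.02/2.02))^19 = (3.02/2.02)^(19/2).
= 1.49505^(19/2) = 45.63.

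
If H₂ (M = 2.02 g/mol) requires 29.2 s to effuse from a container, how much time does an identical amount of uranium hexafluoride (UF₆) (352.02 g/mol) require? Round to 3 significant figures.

385 s

Since effusion rate ∝ 1/√M, t_UF₆/t_H₂ = √(M_UF₆/M_H₂) = √(352.02/2.02) = √174.3 = 13.20.
So the time for UF₆ is 29.2 × 13.20 = 385 s.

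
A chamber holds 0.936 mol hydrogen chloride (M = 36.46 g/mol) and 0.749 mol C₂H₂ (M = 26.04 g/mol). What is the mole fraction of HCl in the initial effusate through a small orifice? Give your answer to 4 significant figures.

Effusion rate of each component ∝ n_i/√M_i (partial pressure × 1/√M).
So x_HCl in the escaping gas = (n_HCl/√M_HCl) / Σ(n_i/√M_i)
= (0.936/√36.46) / (0.936/√36.46 + 0.749/√26.04) = 0.1550/(0.1550 + 0.1468) = 0.5136.

0.5136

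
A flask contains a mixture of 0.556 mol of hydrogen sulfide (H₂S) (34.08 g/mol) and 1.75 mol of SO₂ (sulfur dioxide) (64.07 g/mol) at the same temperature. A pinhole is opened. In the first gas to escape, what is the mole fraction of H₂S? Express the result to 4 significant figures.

Each component's effusion rate ∝ (its partial pressure)·(1/√M) ∝ n_i/√M_i.
x_H₂S(eff) = (n_H₂S/√M_H₂S) / (n_H₂S/√M_H₂S + n_SO₂/√M_SO₂)
= (0.556/√34.08) / (0.556/√34.08 + 1.75/√64.07) = 0.09524/(0.09524 + 0.2186) = 0.3034.

0.3034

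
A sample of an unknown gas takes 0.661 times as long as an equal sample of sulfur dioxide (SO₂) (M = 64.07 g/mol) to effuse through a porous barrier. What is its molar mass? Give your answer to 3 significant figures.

28.0 g/mol

Graham's law gives t_X/t_SO₂ = √(M_X/M_SO₂).
0.661 = √(M_X/64.07)
M_X = 64.07 × 0.661² = 64.07 × 0.4369 = 28.0 g/mol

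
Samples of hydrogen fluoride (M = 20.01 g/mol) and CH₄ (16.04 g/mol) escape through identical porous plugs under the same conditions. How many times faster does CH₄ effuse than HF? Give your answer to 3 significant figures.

By Graham's law, rate_CH₄/rate_HF = √(M_HF/M_CH₄) = √(20.01/16.04) = √1.248 = 1.12.

1.12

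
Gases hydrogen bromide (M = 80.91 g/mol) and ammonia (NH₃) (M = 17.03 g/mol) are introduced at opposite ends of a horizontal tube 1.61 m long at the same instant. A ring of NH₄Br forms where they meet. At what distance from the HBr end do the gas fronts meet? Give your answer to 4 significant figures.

Graham's law gives d_HBr/d_NH₃ = rate_HBr/rate_NH₃ = √(M_NH₃/M_HBr) = √(17.03/80.91) = 0.4588.
With d_HBr + d_NH₃ = 1.61 m, d_NH₃ = 1.61/(1 + 0.4588) = 1.104 m.
d_HBr = 1.61 − 1.104 = 0.5063 m.

0.5063 m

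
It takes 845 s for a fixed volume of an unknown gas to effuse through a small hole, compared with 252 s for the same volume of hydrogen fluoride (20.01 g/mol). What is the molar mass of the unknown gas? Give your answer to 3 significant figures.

225 g/mol

From Graham's law, t_X/t_HF = √(M_X/M_HF).
845/252 = 3.353 = √(M_X/20.01)
M_X = 20.01 × 3.353² = 20.01 × 11.24 = 225 g/mol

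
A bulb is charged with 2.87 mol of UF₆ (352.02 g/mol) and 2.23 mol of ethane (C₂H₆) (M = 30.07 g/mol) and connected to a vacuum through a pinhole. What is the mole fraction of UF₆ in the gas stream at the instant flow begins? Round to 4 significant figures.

Each component's effusion rate ∝ (its partial pressure)·(1/√M) ∝ n_i/√M_i.
Mole fraction of UF₆ in the effusate = (n_UF₆/√M_UF₆) / (n_UF₆/√M_UF₆ + n_C₂H₆/√M_C₂H₆)
= (2.87/√352.02) / (2.87/√352.02 + 2.23/√30.07) = 0.1530/(0.1530 + 0.4067) = 0.2733.

0.2733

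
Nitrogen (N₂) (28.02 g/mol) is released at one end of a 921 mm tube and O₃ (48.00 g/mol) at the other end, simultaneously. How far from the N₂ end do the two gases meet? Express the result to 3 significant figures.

The fronts meet when d_N₂ + d_O₃ = L with d_N₂/d_O₃ = √(M_O₃/M_N₂) (Graham's law). Here √(M_O₃/M_N₂) = √(48.00/28.02) = 1.309.
With d_N₂ + d_O₃ = 921 mm, d_O₃ = 921/(1 + 1.309) = 398.9 mm.
d_N₂ = 921 − 398.9 = 522 mm.

522 mm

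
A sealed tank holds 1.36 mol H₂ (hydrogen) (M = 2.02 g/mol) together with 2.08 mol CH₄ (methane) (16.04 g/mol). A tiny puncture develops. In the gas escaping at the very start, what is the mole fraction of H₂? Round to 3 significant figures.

The effusion rate of species i is ∝ p_i/√M_i ∝ n_i/√M_i.
x_H₂(eff) = (n_H₂/√M_H₂) / (n_H₂/√M_H₂ + n_CH₄/√M_CH₄)
= (1.36/√2.02) / (1.36/√2.02 + 2.08/√16.04) = 0.9569/(0.9569 + 0.5194) = 0.648.

0.648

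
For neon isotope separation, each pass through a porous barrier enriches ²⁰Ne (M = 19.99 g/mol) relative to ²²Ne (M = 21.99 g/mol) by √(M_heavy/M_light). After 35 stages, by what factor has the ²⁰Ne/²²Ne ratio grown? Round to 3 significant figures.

Each stage multiplies the ratio by α = √(21.99/19.99), so after 35 stages the overall factor is α^35 = (21.99/19.99)^(35/2).
= 1.10005^(35/2) = 5.31.

5.31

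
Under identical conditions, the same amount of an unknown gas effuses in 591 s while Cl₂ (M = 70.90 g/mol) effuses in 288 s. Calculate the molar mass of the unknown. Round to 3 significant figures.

299 g/mol

From Graham's law, t_X/t_Cl₂ = √(M_X/M_Cl₂).
591/288 = 2.052 = √(M_X/70.90)
M_X = 70.90 × 2.052² = 70.90 × 4.211 = 299 g/mol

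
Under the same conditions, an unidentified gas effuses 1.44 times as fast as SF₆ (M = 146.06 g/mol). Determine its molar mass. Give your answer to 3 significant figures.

Since effusion rate ∝ 1/√M, rate_X/rate_SF₆ = √(M_SF₆/M_X).
1.44 = √(146.06/M_X)
M_X = 146.06 / 1.44² = 146.06 / 2.074 = 70.4 g/mol

70.4 g/mol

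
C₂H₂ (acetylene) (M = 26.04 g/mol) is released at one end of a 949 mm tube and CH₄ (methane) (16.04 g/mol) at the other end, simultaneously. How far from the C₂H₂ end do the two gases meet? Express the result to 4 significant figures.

417.3 mm

Graham's law gives d_C₂H₂/d_CH₄ = rate_C₂H₂/rate_CH₄ = √(M_CH₄/M_C₂H₂) = √(16.04/26.04) = 0.7848.
With d_C₂H₂ + d_CH₄ = 949 mm, d_CH₄ = 949/(1 + 0.7848) = 531.7 mm.
d_C₂H₂ = 949 − 531.7 = 417.3 mm.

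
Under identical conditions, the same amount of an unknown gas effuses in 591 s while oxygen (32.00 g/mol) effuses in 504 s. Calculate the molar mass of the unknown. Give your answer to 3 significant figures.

44.0 g/mol

Using Graham's law: t_X/t_O₂ = √(M_X/M_O₂).
591/504 = 1.173 = √(M_X/32.00)
M_X = 32.00 × 1.173² = 32.00 × 1.375 = 44.0 g/mol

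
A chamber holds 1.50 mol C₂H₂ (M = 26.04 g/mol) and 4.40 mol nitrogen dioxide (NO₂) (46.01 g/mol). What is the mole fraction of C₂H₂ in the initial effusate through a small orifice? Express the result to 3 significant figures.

The effusion rate of species i is ∝ p_i/√M_i ∝ n_i/√M_i.
So x_C₂H₂ in the escaping gas = (n_C₂H₂/√M_C₂H₂) / Σ(n_i/√M_i)
= (1.50/√26.04) / (1.50/√26.04 + 4.40/√46.01) = 0.2939/(0.2939 + 0.6487) = 0.312.

0.312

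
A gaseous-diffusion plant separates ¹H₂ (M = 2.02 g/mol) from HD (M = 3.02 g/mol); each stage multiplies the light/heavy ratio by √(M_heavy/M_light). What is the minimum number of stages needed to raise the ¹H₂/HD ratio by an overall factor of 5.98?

9

Per stage α = (3.02/2.02)^(1/2) = 1.49505^0.5, giving ln α = 0.2011.
Need α^N ≥ 5.98 ⇒ N ≥ ln(5.98) / ln α = 1.788 / 0.2011 = 8.89.
Rounding up, N = 9 stages.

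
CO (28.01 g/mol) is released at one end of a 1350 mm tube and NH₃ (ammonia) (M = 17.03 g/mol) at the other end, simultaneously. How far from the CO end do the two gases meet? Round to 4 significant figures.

In equal time, each gas travels a distance ∝ its rate ∝ 1/√M, so d_CO/d_NH₃ = √(M_NH₃/M_CO) = √(17.03/28.01) = 0.7797.
With d_CO + d_NH₃ = 1350 mm, d_NH₃ = 1350/(1 + 0.7797) = 758.5 mm.
d_CO = 1350 − 758.5 = 591.5 mm.

591.5 mm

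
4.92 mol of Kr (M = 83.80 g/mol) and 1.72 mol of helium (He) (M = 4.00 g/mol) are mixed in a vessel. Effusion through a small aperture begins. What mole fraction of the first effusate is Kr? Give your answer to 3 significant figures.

The effusion rate of species i is ∝ p_i/√M_i ∝ n_i/√M_i.
x_Kr(eff) = (n_Kr/√M_Kr) / (n_Kr/√M_Kr + n_He/√M_He)
= (4.92/√83.80) / (4.92/√83.80 + 1.72/√4.00) = 0.5375/(0.5375 + 0.8600) = 0.385.

0.385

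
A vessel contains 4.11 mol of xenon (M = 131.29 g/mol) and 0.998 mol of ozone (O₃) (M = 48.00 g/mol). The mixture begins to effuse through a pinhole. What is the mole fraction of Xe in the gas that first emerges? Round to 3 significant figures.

Effusion rate of each component ∝ n_i/√M_i (partial pressure × 1/√M).
So x_Xe in the escaping gas = (n_Xe/√M_Xe) / Σ(n_i/√M_i)
= (4.11/√131.29) / (4.11/√131.29 + 0.998/√48.00) = 0.3587/(0.3587 + 0.1440) = 0.713.

0.713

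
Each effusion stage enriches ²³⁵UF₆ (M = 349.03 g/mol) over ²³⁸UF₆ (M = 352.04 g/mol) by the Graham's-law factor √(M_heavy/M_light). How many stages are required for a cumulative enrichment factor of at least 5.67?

With α = √(352.04/349.03) per stage, ln α = ½ ln(1.00862) = 0.004293.
Need α^N ≥ 5.67 ⇒ N ≥ ln(5.67) / ln α = 1.735 / 0.004293 = 404.15.
So at least 405 stages are needed.

405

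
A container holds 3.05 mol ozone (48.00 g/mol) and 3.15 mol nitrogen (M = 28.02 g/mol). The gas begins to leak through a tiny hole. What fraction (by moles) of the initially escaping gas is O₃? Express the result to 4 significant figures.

0.4252

Each component's effusion rate ∝ (its partial pressure)·(1/√M) ∝ n_i/√M_i.
x_O₃(eff) = (n_O₃/√M_O₃) / (n_O₃/√M_O₃ + n_N₂/√M_N₂)
= (3.05/√48.00) / (3.05/√48.00 + 3.15/√28.02) = 0.4402/(0.4402 + 0.5951) = 0.4252.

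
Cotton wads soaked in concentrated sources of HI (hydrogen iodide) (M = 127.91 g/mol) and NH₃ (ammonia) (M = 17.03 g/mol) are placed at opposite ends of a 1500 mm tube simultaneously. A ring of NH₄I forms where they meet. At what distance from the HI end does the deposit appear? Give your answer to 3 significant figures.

Distances travelled in equal time are proportional to diffusion rates, so d_HI/d_NH₃ = √(M_NH₃/M_HI) = √(17.03/127.91) = 0.3649.
With d_HI + d_NH₃ = 1500 mm, d_NH₃ = 1500/(1 + 0.3649) = 1099 mm.
d_HI = 1500 − 1099 = 401 mm.

401 mm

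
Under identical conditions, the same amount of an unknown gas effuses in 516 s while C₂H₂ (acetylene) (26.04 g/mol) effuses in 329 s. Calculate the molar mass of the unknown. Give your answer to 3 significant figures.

64.1 g/mol

Graham's law gives t_X/t_C₂H₂ = √(M_X/M_C₂H₂).
516/329 = 1.568 = √(M_X/26.04)
M_X = 26.04 × 1.568² = 26.04 × 2.460 = 64.1 g/mol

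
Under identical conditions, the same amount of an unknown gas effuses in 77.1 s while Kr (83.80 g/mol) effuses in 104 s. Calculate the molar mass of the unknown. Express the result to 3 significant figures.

46.1 g/mol

By Graham's law, t_X/t_Kr = √(M_X/M_Kr).
77.1/104 = 0.7413 = √(M_X/83.80)
M_X = 83.80 × 0.7413² = 83.80 × 0.5496 = 46.1 g/mol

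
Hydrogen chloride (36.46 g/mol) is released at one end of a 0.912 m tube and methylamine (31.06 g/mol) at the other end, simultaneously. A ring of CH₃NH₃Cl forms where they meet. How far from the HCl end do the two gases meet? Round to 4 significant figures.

Graham's law gives d_HCl/d_CH₃NH₂ = rate_HCl/rate_CH₃NH₂ = √(M_CH₃NH₂/M_HCl) = √(31.06/36.46) = 0.9230.
With d_HCl + d_CH₃NH₂ = 0.912 m, d_CH₃NH₂ = 0.912/(1 + 0.9230) = 0.4743 m.
d_HCl = 0.912 − 0.4743 = 0.4377 m.

0.4377 m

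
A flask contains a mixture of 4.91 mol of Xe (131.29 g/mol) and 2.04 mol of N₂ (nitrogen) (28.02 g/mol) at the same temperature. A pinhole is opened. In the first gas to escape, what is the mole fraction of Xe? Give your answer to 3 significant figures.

0.526

The effusion rate of species i is ∝ p_i/√M_i ∝ n_i/√M_i.
Mole fraction of Xe in the effusate = (n_Xe/√M_Xe) / (n_Xe/√M_Xe + n_N₂/√M_N₂)
= (4.91/√131.29) / (4.91/√131.29 + 2.04/√28.02) = 0.4285/(0.4285 + 0.3854) = 0.526.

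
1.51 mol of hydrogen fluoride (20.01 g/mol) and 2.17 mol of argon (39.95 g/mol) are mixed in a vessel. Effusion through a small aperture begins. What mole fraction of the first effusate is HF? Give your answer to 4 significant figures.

Rate_i ∝ x_i/√M_i (Graham's law weighted by mole fraction), so the effusate composition follows n_i/√M_i.
So x_HF in the escaping gas = (n_HF/√M_HF) / Σ(n_i/√M_i)
= (1.51/√20.01) / (1.51/√20.01 + 2.17/√39.95) = 0.3376/(0.3376 + 0.3433) = 0.4958.

0.4958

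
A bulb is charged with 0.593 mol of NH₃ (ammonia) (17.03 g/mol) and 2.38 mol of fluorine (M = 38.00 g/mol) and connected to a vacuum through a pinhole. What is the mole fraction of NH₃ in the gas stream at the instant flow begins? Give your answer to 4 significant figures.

0.2712

The effusion rate of species i is ∝ p_i/√M_i ∝ n_i/√M_i.
x_NH₃(eff) = (n_NH₃/√M_NH₃) / (n_NH₃/√M_NH₃ + n_F₂/√M_F₂)
= (0.593/√17.03) / (0.593/√17.03 + 2.38/√38.00) = 0.1437/(0.1437 + 0.3861) = 0.2712.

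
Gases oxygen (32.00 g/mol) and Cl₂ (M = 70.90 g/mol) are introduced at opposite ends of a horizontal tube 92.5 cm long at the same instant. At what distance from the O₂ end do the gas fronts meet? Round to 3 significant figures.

55.3 cm

Distances travelled in equal time are proportional to diffusion rates, so d_O₂/d_Cl₂ = √(M_Cl₂/M_O₂) = √(70.90/32.00) = 1.488.
With d_O₂ + d_Cl₂ = 92.5 cm, d_Cl₂ = 92.5/(1 + 1.488) = 37.17 cm.
d_O₂ = 92.5 − 37.17 = 55.3 cm.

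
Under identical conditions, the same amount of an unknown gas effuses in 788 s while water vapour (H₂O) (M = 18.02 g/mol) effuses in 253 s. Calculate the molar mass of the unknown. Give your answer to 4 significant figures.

By Graham's law, t_X/t_H₂O = √(M_X/M_H₂O).
788/253 = 3.115 = √(M_X/18.02)
M_X = 18.02 × 3.115² = 18.02 × 9.701 = 174.8 g/mol

174.8 g/mol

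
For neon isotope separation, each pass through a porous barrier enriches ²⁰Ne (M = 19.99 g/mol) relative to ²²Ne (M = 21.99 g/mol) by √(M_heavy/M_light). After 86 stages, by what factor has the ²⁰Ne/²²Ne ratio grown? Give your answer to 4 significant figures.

60.36

The single-stage factor is √(M_heavy/M_light), so 86 stages give [√(21.99/19.99)]^86 = (21.99/19.99)^(86/2).
= 1.10005^43 = 60.36.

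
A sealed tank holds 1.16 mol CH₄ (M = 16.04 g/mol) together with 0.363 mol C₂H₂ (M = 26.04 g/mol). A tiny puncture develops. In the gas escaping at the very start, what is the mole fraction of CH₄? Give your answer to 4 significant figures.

Rate_i ∝ x_i/√M_i (Graham's law weighted by mole fraction), so the effusate composition follows n_i/√M_i.
x_CH₄(eff) = (n_CH₄/√M_CH₄) / (n_CH₄/√M_CH₄ + n_C₂H₂/√M_C₂H₂)
= (1.16/√16.04) / (1.16/√16.04 + 0.363/√26.04) = 0.2896/(0.2896 + 0.07114) = 0.8028.

0.8028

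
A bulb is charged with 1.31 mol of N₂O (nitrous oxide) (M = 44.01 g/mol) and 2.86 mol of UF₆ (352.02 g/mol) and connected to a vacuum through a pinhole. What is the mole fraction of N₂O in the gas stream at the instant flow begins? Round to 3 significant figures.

0.564

Effusion rate of each component ∝ n_i/√M_i (partial pressure × 1/√M).
Mole fraction of N₂O in the effusate = (n_N₂O/√M_N₂O) / (n_N₂O/√M_N₂O + n_UF₆/√M_UF₆)
= (1.31/√44.01) / (1.31/√44.01 + 2.86/√352.02) = 0.1975/(0.1975 + 0.1524) = 0.564.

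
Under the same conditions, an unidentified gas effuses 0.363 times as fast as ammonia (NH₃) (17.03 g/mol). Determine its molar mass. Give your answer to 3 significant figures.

129 g/mol

Since effusion rate ∝ 1/√M, rate_X/rate_NH₃ = √(M_NH₃/M_X).
0.363 = √(17.03/M_X)
M_X = 17.03 / 0.363² = 17.03 / 0.1318 = 129 g/mol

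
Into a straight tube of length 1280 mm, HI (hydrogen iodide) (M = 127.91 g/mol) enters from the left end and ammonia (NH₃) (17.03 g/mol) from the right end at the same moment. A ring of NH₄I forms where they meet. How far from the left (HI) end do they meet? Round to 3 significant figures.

In equal time, each gas travels a distance ∝ its rate ∝ 1/√M, so d_HI/d_NH₃ = √(M_NH₃/M_HI) = √(17.03/127.91) = 0.3649.
With d_HI + d_NH₃ = 1280 mm, d_NH₃ = 1280/(1 + 0.3649) = 937.8 mm.
d_HI = 1280 − 937.8 = 342 mm.

342 mm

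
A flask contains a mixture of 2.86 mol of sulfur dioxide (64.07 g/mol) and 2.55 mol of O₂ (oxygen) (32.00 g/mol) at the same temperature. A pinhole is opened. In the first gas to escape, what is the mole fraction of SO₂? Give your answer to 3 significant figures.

0.442

Rate_i ∝ x_i/√M_i (Graham's law weighted by mole fraction), so the effusate composition follows n_i/√M_i.
x_SO₂(eff) = (n_SO₂/√M_SO₂) / (n_SO₂/√M_SO₂ + n_O₂/√M_O₂)
= (2.86/√64.07) / (2.86/√64.07 + 2.55/√32.00) = 0.3573/(0.3573 + 0.4508) = 0.442.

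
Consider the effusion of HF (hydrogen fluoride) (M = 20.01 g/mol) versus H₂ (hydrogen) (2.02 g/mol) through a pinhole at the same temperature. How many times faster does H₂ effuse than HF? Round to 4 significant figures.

Using Graham's law: rate_H₂/rate_HF = √(M_HF/M_H₂) = √(20.01/2.02) = √9.906 = 3.147.

3.147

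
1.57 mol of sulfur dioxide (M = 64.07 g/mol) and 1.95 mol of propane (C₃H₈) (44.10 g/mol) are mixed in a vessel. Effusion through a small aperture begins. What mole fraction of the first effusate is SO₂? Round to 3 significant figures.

0.400

The effusion rate of species i is ∝ p_i/√M_i ∝ n_i/√M_i.
Mole fraction of SO₂ in the effusate = (n_SO₂/√M_SO₂) / (n_SO₂/√M_SO₂ + n_C₃H₈/√M_C₃H₈)
= (1.57/√64.07) / (1.57/√64.07 + 1.95/√44.10) = 0.1961/(0.1961 + 0.2936) = 0.400.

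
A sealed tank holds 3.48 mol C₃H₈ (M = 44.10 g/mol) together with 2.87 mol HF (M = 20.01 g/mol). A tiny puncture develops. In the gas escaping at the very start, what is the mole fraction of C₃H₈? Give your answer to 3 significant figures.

Effusion rate of each component ∝ n_i/√M_i (partial pressure × 1/√M).
So x_C₃H₈ in the escaping gas = (n_C₃H₈/√M_C₃H₈) / Σ(n_i/√M_i)
= (3.48/√44.10) / (3.48/√44.10 + 2.87/√20.01) = 0.5240/(0.5240 + 0.6416) = 0.450.

0.450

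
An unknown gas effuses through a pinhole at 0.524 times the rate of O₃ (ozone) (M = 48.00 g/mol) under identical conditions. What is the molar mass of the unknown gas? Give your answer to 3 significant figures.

175 g/mol

From Graham's law, rate_X/rate_O₃ = √(M_O₃/M_X).
0.524 = √(48.00/M_X)
M_X = 48.00 / 0.524² = 48.00 / 0.2746 = 175 g/mol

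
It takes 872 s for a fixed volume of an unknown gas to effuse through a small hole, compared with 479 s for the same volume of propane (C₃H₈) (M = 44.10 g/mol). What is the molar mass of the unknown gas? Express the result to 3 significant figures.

From Graham's law, t_X/t_C₃H₈ = √(M_X/M_C₃H₈).
872/479 = 1.820 = √(M_X/44.10)
M_X = 44.10 × 1.820² = 44.10 × 3.314 = 146 g/mol

146 g/mol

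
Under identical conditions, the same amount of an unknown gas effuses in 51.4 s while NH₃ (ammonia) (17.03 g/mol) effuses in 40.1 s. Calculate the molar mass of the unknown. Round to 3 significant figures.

By Graham's law, t_X/t_NH₃ = √(M_X/M_NH₃).
51.4/40.1 = 1.282 = √(M_X/17.03)
M_X = 17.03 × 1.282² = 17.03 × 1.643 = 28.0 g/mol

28.0 g/mol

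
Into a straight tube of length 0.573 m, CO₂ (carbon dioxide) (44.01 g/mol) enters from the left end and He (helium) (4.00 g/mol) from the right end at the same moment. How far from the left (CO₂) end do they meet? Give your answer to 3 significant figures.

0.133 m

Distances travelled in equal time are proportional to diffusion rates, so d_CO₂/d_He = √(M_He/M_CO₂) = √(4.00/44.01) = 0.3015.
With d_CO₂ + d_He = 0.573 m, d_He = 0.573/(1 + 0.3015) = 0.4403 m.
d_CO₂ = 0.573 − 0.4403 = 0.133 m.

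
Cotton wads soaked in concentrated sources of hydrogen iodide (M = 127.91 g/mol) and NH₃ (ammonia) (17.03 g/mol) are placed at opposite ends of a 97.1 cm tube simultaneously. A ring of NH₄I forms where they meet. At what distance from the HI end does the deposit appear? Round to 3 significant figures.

26.0 cm

Distances travelled in equal time are proportional to diffusion rates, so d_HI/d_NH₃ = √(M_NH₃/M_HI) = √(17.03/127.91) = 0.3649.
With d_HI + d_NH₃ = 97.1 cm, d_NH₃ = 97.1/(1 + 0.3649) = 71.14 cm.
d_HI = 97.1 − 71.14 = 26.0 cm.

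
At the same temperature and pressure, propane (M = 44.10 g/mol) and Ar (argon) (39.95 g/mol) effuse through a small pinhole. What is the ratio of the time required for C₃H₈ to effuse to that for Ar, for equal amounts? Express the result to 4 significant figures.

1.051

Since effusion rate ∝ 1/√M, t_C₃H₈/t_Ar = √(M_C₃H₈/M_Ar) = √(44.10/39.95) = √1.104 = 1.051.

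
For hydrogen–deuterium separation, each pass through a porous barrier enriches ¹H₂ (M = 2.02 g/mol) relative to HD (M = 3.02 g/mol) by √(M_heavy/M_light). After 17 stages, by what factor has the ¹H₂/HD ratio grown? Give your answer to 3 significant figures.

30.5

Each stage multiplies the ratio by α = √(3.02/2.02), so after 17 stages the overall factor is α^17 = (3.02/2.02)^(17/2).
= 1.49505^(17/2) = 30.5.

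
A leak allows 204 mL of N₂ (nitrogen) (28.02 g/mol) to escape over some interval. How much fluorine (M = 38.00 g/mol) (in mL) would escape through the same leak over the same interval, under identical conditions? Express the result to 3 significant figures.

175 mL

Using Graham's law: rate_F₂/rate_N₂ = √(M_N₂/M_F₂) = √(28.02/38.00) = √0.7374 = 0.8587.
So the volume for F₂ is 204 × 0.8587 = 175 mL.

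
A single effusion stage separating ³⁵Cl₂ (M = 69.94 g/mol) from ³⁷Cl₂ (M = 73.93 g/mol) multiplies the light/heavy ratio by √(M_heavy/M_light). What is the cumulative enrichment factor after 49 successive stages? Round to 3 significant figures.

3.89

The single-stage factor is √(M_heavy/M_light), so 49 stages give [√(73.93/69.94)]^49 = (73.93/69.94)^(49/2).
= 1.05705^(49/2) = 3.89.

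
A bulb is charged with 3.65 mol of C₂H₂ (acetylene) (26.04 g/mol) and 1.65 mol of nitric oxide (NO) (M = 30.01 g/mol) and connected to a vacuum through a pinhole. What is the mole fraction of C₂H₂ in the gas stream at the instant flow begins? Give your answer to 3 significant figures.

0.704

Rate_i ∝ x_i/√M_i (Graham's law weighted by mole fraction), so the effusate composition follows n_i/√M_i.
x_C₂H₂(eff) = (n_C₂H₂/√M_C₂H₂) / (n_C₂H₂/√M_C₂H₂ + n_NO/√M_NO)
= (3.65/√26.04) / (3.65/√26.04 + 1.65/√30.01) = 0.7153/(0.7153 + 0.3012) = 0.704.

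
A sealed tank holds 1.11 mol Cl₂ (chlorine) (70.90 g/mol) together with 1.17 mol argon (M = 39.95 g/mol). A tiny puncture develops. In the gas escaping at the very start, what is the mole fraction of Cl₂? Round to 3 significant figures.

Effusion rate of each component ∝ n_i/√M_i (partial pressure × 1/√M).
Mole fraction of Cl₂ in the effusate = (n_Cl₂/√M_Cl₂) / (n_Cl₂/√M_Cl₂ + n_Ar/√M_Ar)
= (1.11/√70.90) / (1.11/√70.90 + 1.17/√39.95) = 0.1318/(0.1318 + 0.1851) = 0.416.

0.416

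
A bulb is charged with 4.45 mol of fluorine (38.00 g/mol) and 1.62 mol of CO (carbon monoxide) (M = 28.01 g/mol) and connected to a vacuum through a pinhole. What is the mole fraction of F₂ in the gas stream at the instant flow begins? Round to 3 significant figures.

0.702

Each component's effusion rate ∝ (its partial pressure)·(1/√M) ∝ n_i/√M_i.
So x_F₂ in the escaping gas = (n_F₂/√M_F₂) / Σ(n_i/√M_i)
= (4.45/√38.00) / (4.45/√38.00 + 1.62/√28.01) = 0.7219/(0.7219 + 0.3061) = 0.702.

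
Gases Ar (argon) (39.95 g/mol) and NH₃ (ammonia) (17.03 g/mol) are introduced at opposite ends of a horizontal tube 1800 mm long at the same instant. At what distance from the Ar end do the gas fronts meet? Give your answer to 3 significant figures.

The fronts meet when d_Ar + d_NH₃ = L with d_Ar/d_NH₃ = √(M_NH₃/M_Ar) (Graham's law). Here √(M_NH₃/M_Ar) = √(17.03/39.95) = 0.6529.
With d_Ar + d_NH₃ = 1800 mm, d_NH₃ = 1800/(1 + 0.6529) = 1089 mm.
d_Ar = 1800 − 1089 = 711 mm.

711 mm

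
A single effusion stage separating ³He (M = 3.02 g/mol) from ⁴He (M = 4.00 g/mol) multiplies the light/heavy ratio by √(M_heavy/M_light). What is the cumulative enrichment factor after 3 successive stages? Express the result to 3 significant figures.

1.52

The single-stage factor is √(M_heavy/M_light), so 3 stages give [√(4.00/3.02)]^3 = (4.00/3.02)^(3/2).
= 1.32450^(3/2) = 1.52.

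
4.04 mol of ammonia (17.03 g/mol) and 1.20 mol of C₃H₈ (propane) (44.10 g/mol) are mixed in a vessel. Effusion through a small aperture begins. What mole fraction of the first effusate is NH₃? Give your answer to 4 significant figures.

The effusion rate of species i is ∝ p_i/√M_i ∝ n_i/√M_i.
Mole fraction of NH₃ in the effusate = (n_NH₃/√M_NH₃) / (n_NH₃/√M_NH₃ + n_C₃H₈/√M_C₃H₈)
= (4.04/√17.03) / (4.04/√17.03 + 1.20/√44.10) = 0.9790/(0.9790 + 0.1807) = 0.8442.

0.8442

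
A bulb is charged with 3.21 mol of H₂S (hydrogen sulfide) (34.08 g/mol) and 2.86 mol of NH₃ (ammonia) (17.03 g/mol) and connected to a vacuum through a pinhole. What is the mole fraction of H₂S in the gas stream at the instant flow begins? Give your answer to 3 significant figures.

0.442

The effusion rate of species i is ∝ p_i/√M_i ∝ n_i/√M_i.
Mole fraction of H₂S in the effusate = (n_H₂S/√M_H₂S) / (n_H₂S/√M_H₂S + n_NH₃/√M_NH₃)
= (3.21/√34.08) / (3.21/√34.08 + 2.86/√17.03) = 0.5499/(0.5499 + 0.6930) = 0.442.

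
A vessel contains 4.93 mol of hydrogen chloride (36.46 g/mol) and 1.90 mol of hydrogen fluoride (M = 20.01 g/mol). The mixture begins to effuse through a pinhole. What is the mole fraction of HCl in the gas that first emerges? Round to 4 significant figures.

0.6578

Each component's effusion rate ∝ (its partial pressure)·(1/√M) ∝ n_i/√M_i.
x_HCl(eff) = (n_HCl/√M_HCl) / (n_HCl/√M_HCl + n_HF/√M_HF)
= (4.93/√36.46) / (4.93/√36.46 + 1.90/√20.01) = 0.8165/(0.8165 + 0.4247) = 0.6578.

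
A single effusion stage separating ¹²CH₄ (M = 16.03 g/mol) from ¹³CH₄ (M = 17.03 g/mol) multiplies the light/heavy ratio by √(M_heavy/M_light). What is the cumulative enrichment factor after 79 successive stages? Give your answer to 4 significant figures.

Overall factor = α^79 with α = √(17.03/16.03), i.e. (17.03/16.03)^(79/2).
= 1.06238^(79/2) = 10.92.

10.92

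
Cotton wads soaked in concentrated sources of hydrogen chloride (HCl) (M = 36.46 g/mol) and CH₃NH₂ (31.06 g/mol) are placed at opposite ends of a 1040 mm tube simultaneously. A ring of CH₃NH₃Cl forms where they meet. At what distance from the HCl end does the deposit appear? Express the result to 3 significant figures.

499 mm

The fronts meet when d_HCl + d_CH₃NH₂ = L with d_HCl/d_CH₃NH₂ = √(M_CH₃NH₂/M_HCl) (Graham's law). Here √(M_CH₃NH₂/M_HCl) = √(31.06/36.46) = 0.9230.
With d_HCl + d_CH₃NH₂ = 1040 mm, d_CH₃NH₂ = 1040/(1 + 0.9230) = 540.8 mm.
d_HCl = 1040 − 540.8 = 499 mm.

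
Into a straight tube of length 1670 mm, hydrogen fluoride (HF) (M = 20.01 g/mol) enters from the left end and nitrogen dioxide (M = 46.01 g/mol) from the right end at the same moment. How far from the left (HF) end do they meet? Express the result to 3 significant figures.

Graham's law gives d_HF/d_NO₂ = rate_HF/rate_NO₂ = √(M_NO₂/M_HF) = √(46.01/20.01) = 1.516.
With d_HF + d_NO₂ = 1670 mm, d_NO₂ = 1670/(1 + 1.516) = 663.7 mm.
d_HF = 1670 − 663.7 = 1010 mm.

1010 mm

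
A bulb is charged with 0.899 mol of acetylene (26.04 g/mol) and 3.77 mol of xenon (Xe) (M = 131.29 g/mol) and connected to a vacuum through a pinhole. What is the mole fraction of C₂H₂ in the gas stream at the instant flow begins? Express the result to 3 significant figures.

Effusion rate of each component ∝ n_i/√M_i (partial pressure × 1/√M).
So x_C₂H₂ in the escaping gas = (n_C₂H₂/√M_C₂H₂) / Σ(n_i/√M_i)
= (0.899/√26.04) / (0.899/√26.04 + 3.77/√131.29) = 0.1762/(0.1762 + 0.3290) = 0.349.

0.349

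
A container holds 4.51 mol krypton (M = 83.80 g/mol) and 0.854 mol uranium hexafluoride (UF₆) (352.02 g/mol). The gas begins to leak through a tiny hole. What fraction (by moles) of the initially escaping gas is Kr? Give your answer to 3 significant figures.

0.915

Effusion rate of each component ∝ n_i/√M_i (partial pressure × 1/√M).
x_Kr(eff) = (n_Kr/√M_Kr) / (n_Kr/√M_Kr + n_UF₆/√M_UF₆)
= (4.51/√83.80) / (4.51/√83.80 + 0.854/√352.02) = 0.4927/(0.4927 + 0.04552) = 0.915.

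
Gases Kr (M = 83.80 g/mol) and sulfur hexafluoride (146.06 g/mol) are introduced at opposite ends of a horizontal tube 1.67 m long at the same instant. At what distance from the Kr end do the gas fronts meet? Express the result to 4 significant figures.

In equal time, each gas travels a distance ∝ its rate ∝ 1/√M, so d_Kr/d_SF₆ = √(M_SF₆/M_Kr) = √(146.06/83.80) = 1.320.
With d_Kr + d_SF₆ = 1.67 m, d_SF₆ = 1.67/(1 + 1.320) = 0.7198 m.
d_Kr = 1.67 − 0.7198 = 0.9502 m.

0.9502 m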